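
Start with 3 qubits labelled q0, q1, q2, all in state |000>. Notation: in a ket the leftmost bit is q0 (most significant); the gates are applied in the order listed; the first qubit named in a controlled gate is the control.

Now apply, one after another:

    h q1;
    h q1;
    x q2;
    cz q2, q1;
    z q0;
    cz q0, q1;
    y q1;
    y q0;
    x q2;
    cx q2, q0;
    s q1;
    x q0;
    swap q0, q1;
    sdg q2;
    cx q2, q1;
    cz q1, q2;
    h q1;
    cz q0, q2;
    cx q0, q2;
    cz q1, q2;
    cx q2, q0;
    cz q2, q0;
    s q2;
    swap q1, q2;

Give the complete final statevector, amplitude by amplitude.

After the circuit, the state carries amplitude sqrt(2)/2 on |010>, -sqrt(2)/2 on |011>, and 0 on every other basis state. Key observation: gates 1-2 undo each other exactly, leaving only the rest of the circuit to track.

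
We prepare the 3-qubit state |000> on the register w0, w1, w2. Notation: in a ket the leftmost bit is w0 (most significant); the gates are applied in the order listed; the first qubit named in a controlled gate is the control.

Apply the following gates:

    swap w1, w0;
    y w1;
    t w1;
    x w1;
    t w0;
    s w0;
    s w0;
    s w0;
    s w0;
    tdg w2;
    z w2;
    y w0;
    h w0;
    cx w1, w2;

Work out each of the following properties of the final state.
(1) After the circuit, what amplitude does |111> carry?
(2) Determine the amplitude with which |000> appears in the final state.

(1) |111> carries amplitude 0 in the final state. Key observation: steps 6-9 multiply out to the identity, so the circuit reduces to the remaining gates.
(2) |000> carries amplitude -sqrt(2)*exp(I*pi/4)/2 in the final state.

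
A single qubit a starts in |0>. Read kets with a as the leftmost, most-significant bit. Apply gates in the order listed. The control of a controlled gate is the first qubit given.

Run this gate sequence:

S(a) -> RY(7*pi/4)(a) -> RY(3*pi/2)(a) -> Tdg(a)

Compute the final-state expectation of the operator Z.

The expectation value of Z is -sqrt(2)/2.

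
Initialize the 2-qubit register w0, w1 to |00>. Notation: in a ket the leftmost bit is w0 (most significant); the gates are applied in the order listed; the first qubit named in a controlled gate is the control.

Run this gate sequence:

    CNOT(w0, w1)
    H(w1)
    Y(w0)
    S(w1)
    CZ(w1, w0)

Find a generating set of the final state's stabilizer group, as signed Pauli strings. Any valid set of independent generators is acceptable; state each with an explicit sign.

The stabilizer group can be generated by -IY, -ZI, among other valid generating sets.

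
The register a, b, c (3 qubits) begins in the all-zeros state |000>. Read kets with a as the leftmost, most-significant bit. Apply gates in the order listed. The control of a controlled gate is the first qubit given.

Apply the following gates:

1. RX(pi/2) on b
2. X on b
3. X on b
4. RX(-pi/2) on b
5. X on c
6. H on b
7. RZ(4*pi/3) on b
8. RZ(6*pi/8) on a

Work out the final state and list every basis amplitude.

The resulting statevector has amplitude sqrt(2)*exp(23*I*pi/24)/2 on |001>, sqrt(2)*exp(7*I*pi/24)/2 on |011>, and 0 on every other basis state. Key observation: steps 1-4 multiply out to the identity, so the circuit reduces to the remaining gates.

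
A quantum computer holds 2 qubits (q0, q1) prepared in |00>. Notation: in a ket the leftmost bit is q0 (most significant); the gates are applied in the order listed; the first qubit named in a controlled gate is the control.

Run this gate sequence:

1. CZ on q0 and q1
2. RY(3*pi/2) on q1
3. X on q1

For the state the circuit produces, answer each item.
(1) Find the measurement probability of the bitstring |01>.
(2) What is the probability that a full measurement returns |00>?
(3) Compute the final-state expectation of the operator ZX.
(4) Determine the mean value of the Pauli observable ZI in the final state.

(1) A full measurement returns |01> with probability 1/2.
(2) A full measurement returns |00> with probability 1/2.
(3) The observable ZX averages to -1.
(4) The expectation value of ZI is 1.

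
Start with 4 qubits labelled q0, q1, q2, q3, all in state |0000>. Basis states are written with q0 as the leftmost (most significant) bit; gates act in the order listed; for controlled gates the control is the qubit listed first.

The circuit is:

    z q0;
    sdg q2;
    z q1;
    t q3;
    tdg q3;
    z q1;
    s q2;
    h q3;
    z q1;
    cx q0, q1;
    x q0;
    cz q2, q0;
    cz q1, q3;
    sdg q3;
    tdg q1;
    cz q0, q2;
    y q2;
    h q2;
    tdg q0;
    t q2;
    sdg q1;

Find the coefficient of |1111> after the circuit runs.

The amplitude on |1111> is 0. Key observation: the block from step 2 through step 7 cancels to the identity and can be dropped.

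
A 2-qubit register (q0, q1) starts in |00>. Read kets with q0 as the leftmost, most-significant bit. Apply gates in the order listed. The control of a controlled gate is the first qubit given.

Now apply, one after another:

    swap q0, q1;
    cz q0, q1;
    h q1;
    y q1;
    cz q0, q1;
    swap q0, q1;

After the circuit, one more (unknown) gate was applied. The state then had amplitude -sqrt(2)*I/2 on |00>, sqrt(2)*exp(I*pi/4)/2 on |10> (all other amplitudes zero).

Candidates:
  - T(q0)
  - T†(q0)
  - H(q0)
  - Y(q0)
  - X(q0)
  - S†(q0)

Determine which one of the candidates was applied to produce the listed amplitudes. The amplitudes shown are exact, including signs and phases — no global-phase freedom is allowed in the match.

It was T†(q0) that produced the state shown.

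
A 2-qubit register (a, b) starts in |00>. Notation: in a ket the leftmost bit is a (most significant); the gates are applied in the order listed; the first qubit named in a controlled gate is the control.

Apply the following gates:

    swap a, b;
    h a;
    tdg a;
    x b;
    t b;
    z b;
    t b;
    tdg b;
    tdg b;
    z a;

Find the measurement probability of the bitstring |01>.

Outcome |01> occurs with probability 1/2.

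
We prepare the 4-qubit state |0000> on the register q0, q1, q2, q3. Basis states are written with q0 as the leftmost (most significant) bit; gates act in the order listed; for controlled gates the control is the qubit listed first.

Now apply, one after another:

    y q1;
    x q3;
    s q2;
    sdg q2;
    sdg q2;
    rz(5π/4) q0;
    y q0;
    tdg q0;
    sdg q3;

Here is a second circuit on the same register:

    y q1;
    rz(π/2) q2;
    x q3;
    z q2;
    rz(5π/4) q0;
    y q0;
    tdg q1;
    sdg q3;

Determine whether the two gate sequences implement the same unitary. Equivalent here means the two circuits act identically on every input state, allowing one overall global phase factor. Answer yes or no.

No — the two circuits implement different unitaries, even allowing a global phase.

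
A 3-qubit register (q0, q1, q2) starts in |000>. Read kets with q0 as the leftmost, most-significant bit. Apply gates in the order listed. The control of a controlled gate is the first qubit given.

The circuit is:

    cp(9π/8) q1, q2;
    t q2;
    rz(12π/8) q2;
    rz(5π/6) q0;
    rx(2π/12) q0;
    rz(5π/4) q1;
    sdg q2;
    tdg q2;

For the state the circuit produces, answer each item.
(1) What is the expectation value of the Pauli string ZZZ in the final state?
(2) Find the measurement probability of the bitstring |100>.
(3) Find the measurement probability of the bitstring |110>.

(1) The expectation value of ZZZ is sqrt(3)/2.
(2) A full measurement returns |100> with probability 1/2 - sqrt(3)/4.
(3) Outcome |110> occurs with probability 0.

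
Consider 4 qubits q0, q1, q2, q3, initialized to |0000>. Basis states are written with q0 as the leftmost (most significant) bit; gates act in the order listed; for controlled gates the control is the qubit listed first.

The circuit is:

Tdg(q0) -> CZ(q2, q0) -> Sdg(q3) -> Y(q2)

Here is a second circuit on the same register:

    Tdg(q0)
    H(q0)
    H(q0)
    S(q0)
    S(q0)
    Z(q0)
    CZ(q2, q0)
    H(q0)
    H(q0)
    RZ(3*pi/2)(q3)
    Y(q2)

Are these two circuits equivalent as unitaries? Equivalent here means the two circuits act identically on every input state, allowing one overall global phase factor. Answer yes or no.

Yes, they are equivalent — the unitaries differ by at most a global phase.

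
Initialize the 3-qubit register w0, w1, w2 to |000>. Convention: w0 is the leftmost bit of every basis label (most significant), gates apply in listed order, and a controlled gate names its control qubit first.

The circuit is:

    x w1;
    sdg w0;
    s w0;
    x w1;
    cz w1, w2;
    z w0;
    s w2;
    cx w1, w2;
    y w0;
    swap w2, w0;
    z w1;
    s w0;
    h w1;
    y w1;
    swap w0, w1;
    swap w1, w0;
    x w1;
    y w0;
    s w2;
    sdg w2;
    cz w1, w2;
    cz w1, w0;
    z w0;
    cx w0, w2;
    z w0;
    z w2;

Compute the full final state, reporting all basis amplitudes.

The final amplitudes are -sqrt(2)*I/2 on |100>, sqrt(2)*I/2 on |110>, and 0 on every other basis state.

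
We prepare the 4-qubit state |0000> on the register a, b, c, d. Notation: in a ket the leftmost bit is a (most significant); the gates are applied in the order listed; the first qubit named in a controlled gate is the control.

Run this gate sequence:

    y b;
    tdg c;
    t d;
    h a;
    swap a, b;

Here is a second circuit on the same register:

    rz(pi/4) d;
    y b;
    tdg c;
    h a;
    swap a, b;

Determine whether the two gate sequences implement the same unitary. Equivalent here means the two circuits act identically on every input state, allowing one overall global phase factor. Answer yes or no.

Yes: on every input state the two circuits agree up to one overall phase factor.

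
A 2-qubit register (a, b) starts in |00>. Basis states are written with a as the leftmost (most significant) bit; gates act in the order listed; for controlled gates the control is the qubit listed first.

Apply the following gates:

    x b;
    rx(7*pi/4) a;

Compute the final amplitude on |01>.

The amplitude on |01> is -sqrt(sqrt(2) + 2)/2.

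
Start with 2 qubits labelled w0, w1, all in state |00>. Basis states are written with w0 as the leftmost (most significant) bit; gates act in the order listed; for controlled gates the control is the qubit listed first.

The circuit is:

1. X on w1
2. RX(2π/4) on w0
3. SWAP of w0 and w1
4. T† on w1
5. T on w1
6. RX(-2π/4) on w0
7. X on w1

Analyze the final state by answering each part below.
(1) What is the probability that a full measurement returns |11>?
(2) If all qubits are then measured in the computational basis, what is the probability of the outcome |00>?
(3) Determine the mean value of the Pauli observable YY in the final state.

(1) Outcome |11> occurs with probability 1/4.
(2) A full measurement returns |00> with probability 1/4.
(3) The expectation value of YY is -1.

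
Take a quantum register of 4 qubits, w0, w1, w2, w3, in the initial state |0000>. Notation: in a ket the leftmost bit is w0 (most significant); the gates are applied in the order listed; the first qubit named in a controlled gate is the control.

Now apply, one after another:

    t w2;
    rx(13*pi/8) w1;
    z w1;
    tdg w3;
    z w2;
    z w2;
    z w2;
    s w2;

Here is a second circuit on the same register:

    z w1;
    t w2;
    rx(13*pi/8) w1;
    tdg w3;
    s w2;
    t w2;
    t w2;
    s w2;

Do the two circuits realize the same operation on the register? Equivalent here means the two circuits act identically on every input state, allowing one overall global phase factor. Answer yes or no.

No, they are not equivalent — no single phase factor reconciles the two unitaries.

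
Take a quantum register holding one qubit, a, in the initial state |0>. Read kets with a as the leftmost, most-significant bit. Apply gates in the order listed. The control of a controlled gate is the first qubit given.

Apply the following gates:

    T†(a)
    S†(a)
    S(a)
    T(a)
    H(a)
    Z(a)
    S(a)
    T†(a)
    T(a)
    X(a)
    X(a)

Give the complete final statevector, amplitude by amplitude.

The resulting statevector has amplitude sqrt(2)/2 on |0>, -sqrt(2)*I/2 on |1>.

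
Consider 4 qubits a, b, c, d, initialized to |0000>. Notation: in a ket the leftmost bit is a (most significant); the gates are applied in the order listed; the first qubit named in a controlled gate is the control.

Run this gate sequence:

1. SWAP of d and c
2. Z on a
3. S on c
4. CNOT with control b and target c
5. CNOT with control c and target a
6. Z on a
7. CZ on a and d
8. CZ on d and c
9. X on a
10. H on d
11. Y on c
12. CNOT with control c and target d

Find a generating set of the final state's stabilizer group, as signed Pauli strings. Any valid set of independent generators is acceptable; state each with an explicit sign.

The final state is stabilized by the group generated by +IIIX, -ZIII, +IZII, -IIZI; other independent generating sets are equally valid.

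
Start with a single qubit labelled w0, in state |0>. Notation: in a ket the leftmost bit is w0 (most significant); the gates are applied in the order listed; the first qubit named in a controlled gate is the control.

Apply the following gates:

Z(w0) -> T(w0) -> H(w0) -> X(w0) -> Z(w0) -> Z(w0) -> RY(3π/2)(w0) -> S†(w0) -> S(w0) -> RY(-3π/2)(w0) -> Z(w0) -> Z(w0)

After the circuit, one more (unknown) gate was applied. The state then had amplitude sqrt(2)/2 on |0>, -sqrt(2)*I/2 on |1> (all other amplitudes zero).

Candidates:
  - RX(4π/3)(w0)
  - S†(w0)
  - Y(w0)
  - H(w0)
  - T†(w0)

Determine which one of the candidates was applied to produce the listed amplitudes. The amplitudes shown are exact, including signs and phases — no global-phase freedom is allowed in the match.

It was S†(w0) that produced the state shown. Key observation: steps 5-12 multiply out to the identity, so the circuit reduces to the remaining gates.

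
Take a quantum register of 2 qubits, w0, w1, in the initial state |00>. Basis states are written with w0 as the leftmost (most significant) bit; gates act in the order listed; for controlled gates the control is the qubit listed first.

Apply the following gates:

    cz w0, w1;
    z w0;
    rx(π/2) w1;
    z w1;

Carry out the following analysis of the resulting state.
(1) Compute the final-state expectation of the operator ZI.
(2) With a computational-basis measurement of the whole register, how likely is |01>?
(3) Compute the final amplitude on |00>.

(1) The expectation value of ZI is 1.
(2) A full measurement returns |01> with probability 1/2.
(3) |00> carries amplitude sqrt(2)/2 in the final state.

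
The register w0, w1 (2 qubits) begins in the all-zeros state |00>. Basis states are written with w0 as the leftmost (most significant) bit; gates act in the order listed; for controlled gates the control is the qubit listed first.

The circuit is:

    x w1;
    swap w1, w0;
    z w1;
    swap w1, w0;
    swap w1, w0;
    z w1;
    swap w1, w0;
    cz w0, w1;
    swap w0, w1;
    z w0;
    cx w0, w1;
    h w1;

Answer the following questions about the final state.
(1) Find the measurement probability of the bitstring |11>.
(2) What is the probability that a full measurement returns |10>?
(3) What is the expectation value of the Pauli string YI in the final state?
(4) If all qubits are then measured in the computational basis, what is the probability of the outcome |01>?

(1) A full measurement returns |11> with probability 1/2. Key observation: steps 2-7 multiply out to the identity, so the circuit reduces to the remaining gates.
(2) A full measurement returns |10> with probability 1/2.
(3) In the final state, YI has expectation 0.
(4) A full measurement returns |01> with probability 0.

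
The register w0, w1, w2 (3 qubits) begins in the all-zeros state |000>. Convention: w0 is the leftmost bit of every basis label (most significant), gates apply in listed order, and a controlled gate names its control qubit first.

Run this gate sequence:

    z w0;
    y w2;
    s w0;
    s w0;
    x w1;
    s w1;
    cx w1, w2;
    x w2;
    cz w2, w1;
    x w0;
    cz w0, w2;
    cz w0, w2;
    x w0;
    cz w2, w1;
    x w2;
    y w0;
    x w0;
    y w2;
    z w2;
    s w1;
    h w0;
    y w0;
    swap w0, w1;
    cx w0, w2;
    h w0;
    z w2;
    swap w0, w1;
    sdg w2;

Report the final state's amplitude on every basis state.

The resulting statevector has amplitude -1/2 on |000>, 0 on |001>, 1/2 on |010>, 0 on |011>, 1/2 on |100>, 0 on |101>, -1/2 on |110>, 0 on |111>. Key observation: steps 8-15 multiply out to the identity, so the circuit reduces to the remaining gates.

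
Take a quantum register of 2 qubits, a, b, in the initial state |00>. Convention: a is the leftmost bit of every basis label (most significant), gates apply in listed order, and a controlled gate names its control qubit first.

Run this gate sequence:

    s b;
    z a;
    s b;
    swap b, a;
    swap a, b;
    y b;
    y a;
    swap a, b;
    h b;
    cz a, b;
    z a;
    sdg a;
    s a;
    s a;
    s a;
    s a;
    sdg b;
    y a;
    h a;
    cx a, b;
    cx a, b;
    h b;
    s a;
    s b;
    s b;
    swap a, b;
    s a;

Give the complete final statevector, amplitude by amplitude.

The final amplitudes are sqrt(2)*(-1 + I)/4 on |00>, sqrt(2)*(-1 - I)/4 on |01>, sqrt(2)*(-1 + I)/4 on |10>, sqrt(2)*(-1 - I)/4 on |11>. Key observation: the block from step 13 through step 16 cancels to the identity and can be dropped.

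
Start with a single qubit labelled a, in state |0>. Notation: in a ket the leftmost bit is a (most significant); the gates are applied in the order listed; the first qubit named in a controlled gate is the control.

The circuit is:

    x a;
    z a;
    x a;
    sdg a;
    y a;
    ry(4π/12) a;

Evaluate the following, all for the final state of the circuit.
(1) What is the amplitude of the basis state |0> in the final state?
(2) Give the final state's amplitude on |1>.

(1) The amplitude on |0> is I/2.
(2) |1> carries amplitude -sqrt(3)*I/2 in the final state.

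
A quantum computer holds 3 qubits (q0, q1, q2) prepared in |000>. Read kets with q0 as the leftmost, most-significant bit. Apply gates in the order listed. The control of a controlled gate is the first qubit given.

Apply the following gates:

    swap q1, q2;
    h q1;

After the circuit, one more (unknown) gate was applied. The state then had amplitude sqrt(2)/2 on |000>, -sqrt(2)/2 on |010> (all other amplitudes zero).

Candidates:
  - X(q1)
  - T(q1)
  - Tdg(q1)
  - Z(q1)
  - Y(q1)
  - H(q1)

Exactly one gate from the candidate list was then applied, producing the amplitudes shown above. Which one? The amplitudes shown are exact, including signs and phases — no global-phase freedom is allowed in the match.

The applied gate was Z(q1).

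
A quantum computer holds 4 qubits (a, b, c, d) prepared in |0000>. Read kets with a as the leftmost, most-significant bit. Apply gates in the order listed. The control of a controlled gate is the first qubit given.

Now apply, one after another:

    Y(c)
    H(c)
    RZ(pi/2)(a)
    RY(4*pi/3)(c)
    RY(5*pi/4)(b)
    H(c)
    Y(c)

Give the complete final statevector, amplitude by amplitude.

The resulting statevector has amplitude -sqrt(2 - sqrt(2))*exp(3*I*pi/4)/4 on |0000>, -sqrt(6 - 3*sqrt(2))*exp(3*I*pi/4)/4 on |0010>, sqrt(sqrt(2) + 2)*exp(3*I*pi/4)/4 on |0100>, sqrt(3*sqrt(2) + 6)*exp(3*I*pi/4)/4 on |0110>, and 0 on every other basis state.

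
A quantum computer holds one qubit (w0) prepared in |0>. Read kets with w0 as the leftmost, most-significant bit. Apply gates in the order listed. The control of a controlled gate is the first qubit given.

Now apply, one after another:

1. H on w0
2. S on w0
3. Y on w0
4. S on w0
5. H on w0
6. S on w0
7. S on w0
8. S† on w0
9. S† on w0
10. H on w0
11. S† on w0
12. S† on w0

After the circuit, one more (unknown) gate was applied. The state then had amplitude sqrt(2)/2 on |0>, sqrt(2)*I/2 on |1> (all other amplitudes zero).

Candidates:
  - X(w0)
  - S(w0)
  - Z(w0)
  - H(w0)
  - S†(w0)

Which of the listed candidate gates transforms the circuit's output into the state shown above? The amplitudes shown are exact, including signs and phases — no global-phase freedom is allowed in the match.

It was S(w0) that produced the state shown. Key observation: the block from step 4 through step 11 cancels to the identity and can be dropped.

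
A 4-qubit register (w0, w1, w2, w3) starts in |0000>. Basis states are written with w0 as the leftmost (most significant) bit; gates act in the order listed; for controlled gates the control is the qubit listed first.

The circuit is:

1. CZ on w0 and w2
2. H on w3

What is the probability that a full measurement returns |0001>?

The probability of measuring |0001> is 1/2.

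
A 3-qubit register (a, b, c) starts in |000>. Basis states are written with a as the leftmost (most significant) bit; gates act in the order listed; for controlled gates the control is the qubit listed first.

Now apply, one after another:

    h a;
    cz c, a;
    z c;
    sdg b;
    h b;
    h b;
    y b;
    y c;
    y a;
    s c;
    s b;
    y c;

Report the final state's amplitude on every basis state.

After the circuit, the state carries amplitude -sqrt(2)/2 on |010>, sqrt(2)/2 on |110>, and 0 on every other basis state. Key observation: the block from step 5 through step 6 cancels to the identity and can be dropped.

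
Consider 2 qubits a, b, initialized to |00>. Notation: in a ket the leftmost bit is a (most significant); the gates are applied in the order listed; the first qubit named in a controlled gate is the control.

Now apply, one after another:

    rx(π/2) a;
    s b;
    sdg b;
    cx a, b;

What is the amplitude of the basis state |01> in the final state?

The final state's coefficient on |01> equals 0. Key observation: the block from step 2 through step 3 cancels to the identity and can be dropped.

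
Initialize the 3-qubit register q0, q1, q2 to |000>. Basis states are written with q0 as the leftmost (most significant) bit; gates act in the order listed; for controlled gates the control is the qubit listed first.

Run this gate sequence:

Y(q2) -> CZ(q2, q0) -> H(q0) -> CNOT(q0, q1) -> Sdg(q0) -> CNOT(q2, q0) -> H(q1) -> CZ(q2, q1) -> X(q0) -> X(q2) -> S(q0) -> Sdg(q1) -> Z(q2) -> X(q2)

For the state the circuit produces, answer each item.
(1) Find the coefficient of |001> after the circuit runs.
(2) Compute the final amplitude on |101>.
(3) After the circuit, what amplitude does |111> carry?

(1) The final state's coefficient on |001> equals I/2.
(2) The final state's coefficient on |101> equals I/2.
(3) |111> carries amplitude 1/2 in the final state.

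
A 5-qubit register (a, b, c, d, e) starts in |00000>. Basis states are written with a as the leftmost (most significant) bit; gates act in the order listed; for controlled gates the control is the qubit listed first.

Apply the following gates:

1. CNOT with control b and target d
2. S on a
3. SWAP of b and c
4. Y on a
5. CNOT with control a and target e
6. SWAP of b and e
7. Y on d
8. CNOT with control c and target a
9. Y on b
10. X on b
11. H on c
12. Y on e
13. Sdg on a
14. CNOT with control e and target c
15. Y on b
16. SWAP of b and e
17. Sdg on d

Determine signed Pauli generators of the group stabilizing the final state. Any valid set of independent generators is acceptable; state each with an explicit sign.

The stabilizer group can be generated by +IIXII, -ZIIII, -IZIII, -IIIZI, +IIIIZ, among other valid generating sets.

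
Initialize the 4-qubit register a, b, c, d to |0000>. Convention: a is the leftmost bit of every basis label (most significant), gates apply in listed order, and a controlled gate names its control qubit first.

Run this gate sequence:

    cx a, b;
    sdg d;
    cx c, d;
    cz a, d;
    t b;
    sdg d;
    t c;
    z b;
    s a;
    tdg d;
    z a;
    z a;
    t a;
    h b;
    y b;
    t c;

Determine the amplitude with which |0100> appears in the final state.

The final state's coefficient on |0100> equals sqrt(2)*I/2.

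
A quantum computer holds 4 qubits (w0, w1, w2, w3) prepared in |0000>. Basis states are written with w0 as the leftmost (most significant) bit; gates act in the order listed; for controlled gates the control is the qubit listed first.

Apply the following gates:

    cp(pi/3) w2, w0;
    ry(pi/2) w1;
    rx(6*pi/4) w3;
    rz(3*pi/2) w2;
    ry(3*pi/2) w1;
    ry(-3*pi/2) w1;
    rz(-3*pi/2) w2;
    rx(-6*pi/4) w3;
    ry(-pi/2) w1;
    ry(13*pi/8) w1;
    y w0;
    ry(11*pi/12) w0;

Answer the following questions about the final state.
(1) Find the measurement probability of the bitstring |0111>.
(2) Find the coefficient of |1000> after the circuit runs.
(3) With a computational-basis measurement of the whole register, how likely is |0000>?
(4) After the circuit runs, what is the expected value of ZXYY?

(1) A full measurement returns |0111> with probability 0. Key observation: steps 2-9 multiply out to the identity, so the circuit reduces to the remaining gates.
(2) The final state's coefficient on |1000> equals -I*sqrt(sqrt(2)/4 + 1/2)*cos(3*pi/16)/2 + sqrt(3)*I*sqrt(1/2 - sqrt(2)/4)*cos(3*pi/16)/2.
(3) A full measurement returns |0000> with probability sqrt(2)*cos(3*pi/16)**2/8 + sqrt(3)*sqrt(1/2 - sqrt(2)/4)*sqrt(sqrt(2)/4 + 1/2)*cos(3*pi/16)**2/2 + cos(3*pi/16)**2/2.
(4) In the final state, ZXYY has expectation 0.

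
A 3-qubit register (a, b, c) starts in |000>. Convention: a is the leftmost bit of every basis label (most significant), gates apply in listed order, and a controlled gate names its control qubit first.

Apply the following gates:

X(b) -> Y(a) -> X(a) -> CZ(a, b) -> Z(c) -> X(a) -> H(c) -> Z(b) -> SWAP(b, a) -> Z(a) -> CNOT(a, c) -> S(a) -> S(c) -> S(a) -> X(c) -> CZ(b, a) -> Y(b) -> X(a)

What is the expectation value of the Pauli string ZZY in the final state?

The observable ZZY averages to -1.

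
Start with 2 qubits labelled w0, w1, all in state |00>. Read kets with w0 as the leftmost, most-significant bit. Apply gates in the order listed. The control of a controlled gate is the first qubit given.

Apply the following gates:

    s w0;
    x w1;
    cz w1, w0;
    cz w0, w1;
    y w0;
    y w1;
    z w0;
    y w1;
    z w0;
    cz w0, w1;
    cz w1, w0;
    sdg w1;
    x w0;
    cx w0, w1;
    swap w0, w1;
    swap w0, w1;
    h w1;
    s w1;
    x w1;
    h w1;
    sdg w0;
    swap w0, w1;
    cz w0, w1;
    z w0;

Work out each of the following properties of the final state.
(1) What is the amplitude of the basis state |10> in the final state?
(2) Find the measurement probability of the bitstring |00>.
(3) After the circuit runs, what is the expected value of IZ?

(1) |10> carries amplitude 1/2 + I/2 in the final state. Key observation: the block from step 15 through step 16 cancels to the identity and can be dropped.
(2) Outcome |00> occurs with probability 1/2.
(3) The expectation value of IZ is 1.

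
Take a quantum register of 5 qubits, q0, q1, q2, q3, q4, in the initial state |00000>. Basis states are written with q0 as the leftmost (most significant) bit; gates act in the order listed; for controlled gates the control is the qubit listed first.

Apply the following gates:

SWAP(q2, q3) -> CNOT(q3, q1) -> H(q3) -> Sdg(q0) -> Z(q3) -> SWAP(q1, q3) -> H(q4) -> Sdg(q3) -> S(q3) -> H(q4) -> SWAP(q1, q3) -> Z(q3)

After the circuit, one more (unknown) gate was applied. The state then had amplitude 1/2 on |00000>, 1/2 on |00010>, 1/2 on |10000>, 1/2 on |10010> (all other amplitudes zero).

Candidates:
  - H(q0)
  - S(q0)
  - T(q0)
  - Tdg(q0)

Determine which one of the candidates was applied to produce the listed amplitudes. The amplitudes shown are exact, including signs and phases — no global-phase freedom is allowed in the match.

The applied gate was H(q0). Key observation: the block from step 5 through step 12 cancels to the identity and can be dropped.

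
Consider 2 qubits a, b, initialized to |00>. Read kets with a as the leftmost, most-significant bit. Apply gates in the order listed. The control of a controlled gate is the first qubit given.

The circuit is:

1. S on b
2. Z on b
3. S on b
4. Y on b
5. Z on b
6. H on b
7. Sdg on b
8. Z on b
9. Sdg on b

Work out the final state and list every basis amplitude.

The resulting statevector has amplitude -sqrt(2)*I/2 on |00>, sqrt(2)*I/2 on |01>, 0 on |10>, 0 on |11>.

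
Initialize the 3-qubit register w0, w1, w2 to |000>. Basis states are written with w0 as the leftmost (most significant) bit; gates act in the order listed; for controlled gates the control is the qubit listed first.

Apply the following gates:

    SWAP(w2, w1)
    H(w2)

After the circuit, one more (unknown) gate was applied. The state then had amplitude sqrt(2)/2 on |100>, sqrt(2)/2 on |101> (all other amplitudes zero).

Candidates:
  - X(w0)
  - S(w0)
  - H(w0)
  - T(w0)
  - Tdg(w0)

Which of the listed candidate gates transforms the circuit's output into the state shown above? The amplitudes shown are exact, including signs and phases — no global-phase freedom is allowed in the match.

The applied gate was X(w0).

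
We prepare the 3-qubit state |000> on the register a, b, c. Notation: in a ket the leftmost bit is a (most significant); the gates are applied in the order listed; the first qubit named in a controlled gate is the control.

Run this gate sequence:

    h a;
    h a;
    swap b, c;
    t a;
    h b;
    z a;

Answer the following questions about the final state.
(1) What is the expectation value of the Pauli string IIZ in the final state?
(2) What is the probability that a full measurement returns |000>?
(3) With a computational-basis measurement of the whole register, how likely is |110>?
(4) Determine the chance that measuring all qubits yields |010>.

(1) The expectation value of IIZ is 1.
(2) A full measurement returns |000> with probability 1/2.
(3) The probability of measuring |110> is 0.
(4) A full measurement returns |010> with probability 1/2.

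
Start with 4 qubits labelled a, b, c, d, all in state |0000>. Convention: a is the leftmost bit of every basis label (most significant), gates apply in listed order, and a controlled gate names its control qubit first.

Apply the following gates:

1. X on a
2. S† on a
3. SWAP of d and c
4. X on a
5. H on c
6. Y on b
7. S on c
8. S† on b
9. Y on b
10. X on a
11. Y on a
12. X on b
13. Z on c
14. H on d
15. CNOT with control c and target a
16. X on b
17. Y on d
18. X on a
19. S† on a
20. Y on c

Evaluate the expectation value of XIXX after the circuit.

In the final state, XIXX has expectation 1.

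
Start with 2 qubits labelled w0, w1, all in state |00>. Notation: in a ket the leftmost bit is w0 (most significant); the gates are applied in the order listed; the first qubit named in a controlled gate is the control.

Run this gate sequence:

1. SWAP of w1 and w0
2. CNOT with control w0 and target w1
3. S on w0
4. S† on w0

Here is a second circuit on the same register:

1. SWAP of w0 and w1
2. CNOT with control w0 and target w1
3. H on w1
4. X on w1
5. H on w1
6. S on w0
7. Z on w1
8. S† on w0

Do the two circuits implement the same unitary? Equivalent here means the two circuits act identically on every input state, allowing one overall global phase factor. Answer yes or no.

Yes: on every input state the two circuits agree up to one overall phase factor.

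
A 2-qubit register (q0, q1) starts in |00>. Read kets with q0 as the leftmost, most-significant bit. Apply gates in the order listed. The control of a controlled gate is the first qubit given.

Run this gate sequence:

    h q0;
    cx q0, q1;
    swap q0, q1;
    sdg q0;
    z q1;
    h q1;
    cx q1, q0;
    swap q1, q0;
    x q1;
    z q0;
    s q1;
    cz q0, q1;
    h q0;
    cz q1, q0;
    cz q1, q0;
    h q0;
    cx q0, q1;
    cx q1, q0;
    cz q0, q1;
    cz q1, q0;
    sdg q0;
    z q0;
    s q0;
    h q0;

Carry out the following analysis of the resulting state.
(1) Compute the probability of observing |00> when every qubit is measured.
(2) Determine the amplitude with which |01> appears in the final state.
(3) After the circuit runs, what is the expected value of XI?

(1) A full measurement returns |00> with probability 1/4. Key observation: the block from step 13 through step 16 cancels to the identity and can be dropped.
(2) |01> carries amplitude sqrt(2)*(-1 - I)/4 in the final state.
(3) The expectation value of XI is 0.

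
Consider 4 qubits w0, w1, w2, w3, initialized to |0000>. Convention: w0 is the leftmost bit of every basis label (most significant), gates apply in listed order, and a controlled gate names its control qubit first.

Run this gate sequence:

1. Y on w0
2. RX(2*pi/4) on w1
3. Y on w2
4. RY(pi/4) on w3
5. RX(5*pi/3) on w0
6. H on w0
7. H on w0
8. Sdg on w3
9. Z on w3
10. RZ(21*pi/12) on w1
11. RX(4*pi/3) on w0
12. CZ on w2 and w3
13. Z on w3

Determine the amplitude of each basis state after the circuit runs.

The resulting statevector has amplitude sqrt(2*sqrt(2) + 4)*exp(5*I*pi/8)/4 on |0010>, -sqrt(4 - 2*sqrt(2))*exp(I*pi/8)/4 on |0011>, -sqrt(2*sqrt(2) + 4)*exp(7*I*pi/8)/4 on |0110>, sqrt(4 - 2*sqrt(2))*exp(3*I*pi/8)/4 on |0111>, and 0 on every other basis state. Key observation: the block from step 6 through step 7 cancels to the identity and can be dropped.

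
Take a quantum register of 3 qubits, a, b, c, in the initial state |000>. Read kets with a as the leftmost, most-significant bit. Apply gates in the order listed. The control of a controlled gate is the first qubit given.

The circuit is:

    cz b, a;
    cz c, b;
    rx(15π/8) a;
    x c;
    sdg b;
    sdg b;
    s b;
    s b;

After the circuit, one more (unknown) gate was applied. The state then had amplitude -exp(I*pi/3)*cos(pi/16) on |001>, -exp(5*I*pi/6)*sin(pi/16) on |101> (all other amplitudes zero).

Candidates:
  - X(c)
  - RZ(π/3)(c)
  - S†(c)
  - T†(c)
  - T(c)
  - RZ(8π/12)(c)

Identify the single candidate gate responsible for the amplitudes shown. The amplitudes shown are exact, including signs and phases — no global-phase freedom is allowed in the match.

The applied gate was RZ(8π/12)(c). Key observation: gates 5-8 undo each other exactly, leaving only the rest of the circuit to track.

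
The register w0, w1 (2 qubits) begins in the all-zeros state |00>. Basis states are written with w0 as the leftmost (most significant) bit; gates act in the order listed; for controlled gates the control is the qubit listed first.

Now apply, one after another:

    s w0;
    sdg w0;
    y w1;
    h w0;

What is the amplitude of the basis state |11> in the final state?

The final state's coefficient on |11> equals sqrt(2)*I/2. Key observation: the block from step 1 through step 2 cancels to the identity and can be dropped.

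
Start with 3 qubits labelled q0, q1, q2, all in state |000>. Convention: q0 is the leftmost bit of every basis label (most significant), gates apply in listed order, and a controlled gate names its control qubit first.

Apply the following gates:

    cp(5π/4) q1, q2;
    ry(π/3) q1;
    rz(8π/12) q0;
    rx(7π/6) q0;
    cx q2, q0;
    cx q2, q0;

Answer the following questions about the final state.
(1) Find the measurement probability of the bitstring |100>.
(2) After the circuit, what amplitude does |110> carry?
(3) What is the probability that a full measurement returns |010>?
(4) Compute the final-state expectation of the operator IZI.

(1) The probability of measuring |100> is 3*sqrt(3)/16 + 3/8.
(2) The final state's coefficient on |110> equals (-sqrt(6) - sqrt(2))*exp(I*pi/6)/8.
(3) A full measurement returns |010> with probability 1/8 - sqrt(3)/16.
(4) In the final state, IZI has expectation 1/2.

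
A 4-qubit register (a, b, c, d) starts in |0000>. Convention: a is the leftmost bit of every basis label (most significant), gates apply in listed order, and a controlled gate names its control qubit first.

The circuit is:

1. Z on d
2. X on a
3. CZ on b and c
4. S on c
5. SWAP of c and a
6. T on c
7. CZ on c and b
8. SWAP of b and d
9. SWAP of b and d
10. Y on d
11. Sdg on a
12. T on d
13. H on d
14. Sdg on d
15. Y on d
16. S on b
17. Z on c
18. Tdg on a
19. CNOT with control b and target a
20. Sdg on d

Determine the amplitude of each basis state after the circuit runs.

The final amplitudes are sqrt(2)/2 on |0010>, sqrt(2)/2 on |0011>, and 0 on every other basis state. Key observation: the block from step 8 through step 9 cancels to the identity and can be dropped.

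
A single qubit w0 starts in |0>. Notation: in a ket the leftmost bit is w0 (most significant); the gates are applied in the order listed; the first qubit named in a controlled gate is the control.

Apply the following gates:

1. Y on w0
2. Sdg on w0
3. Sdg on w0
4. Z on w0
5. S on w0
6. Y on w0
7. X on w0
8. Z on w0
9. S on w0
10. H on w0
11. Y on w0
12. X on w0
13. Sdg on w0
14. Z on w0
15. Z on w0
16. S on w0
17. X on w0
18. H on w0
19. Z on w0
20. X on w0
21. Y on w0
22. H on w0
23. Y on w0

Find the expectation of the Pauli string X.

In the final state, X has expectation -1.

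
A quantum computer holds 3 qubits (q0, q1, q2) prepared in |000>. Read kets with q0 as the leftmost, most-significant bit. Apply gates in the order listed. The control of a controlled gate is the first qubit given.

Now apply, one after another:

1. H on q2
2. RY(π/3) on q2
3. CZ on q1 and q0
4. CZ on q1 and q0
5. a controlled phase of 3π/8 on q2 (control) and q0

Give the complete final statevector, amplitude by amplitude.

The final amplitudes are -sqrt(2)/4 + sqrt(6)/4 on |000>, sqrt(2)/4 + sqrt(6)/4 on |001>, and 0 on every other basis state.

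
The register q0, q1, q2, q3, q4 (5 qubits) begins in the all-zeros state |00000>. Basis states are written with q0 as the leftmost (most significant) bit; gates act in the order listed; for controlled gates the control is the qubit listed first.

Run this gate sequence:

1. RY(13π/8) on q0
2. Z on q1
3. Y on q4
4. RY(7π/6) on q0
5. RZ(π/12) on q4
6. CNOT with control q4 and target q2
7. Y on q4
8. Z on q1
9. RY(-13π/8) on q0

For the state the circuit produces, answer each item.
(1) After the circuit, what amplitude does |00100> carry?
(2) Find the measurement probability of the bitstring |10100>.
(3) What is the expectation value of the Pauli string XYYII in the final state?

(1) The final state's coefficient on |00100> equals -sqrt(6)*exp(I*pi/24)*cos(3*pi/16)**2/4 - sqrt(6)*exp(I*pi/24)*sin(3*pi/16)**2/4 + sqrt(2)*exp(I*pi/24)*sin(3*pi/16)**2/4 + sqrt(2)*exp(I*pi/24)*cos(3*pi/16)**2/4.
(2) A full measurement returns |10100> with probability sqrt(3)/4 + 1/2.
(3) In the final state, XYYII has expectation 0.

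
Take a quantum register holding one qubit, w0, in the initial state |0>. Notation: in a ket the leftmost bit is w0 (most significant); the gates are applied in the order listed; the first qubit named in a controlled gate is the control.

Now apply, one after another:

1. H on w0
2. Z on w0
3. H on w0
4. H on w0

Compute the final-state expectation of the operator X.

The expectation value of X is -1.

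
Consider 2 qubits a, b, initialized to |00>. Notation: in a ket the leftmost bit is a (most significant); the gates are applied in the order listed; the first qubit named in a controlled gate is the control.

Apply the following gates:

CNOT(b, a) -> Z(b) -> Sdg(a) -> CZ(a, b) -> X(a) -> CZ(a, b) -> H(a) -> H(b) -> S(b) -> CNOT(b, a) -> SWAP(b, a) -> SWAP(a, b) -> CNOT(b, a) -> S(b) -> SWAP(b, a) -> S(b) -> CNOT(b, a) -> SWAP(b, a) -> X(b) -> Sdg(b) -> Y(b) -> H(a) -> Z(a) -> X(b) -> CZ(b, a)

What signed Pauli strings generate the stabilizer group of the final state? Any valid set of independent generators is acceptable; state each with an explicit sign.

The stabilizer group can be generated by +YZ, -ZY, among other valid generating sets.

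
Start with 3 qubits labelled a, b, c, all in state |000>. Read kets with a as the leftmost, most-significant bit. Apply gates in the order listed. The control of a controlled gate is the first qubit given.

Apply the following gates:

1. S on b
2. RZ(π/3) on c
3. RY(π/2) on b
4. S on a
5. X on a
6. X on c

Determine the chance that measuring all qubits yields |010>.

A full measurement returns |010> with probability 0.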